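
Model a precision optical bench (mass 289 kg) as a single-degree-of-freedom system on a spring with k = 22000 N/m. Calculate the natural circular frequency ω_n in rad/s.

8.72 rad/s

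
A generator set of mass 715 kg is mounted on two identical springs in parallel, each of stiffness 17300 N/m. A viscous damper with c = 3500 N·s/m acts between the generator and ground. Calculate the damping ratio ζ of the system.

0.352

Parallel springs add: k_eq = 2 × 17300 = 34600 N/m.
ω_n = √(k_eq/m) = √(34600/715) = 6.956 rad/s.
Critical damping c_c = 2√(k_eq·m) = 2√(34600 × 715) = 9948 N·s/m, so ζ = c/c_c = 3500/9948 = 0.3518.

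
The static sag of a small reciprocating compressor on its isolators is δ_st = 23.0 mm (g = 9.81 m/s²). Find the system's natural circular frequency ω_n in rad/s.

20.7 rad/s

ω_n = √(g/δ_st) = √(9.81/0.0230) = √426.5 = 20.65 rad/s.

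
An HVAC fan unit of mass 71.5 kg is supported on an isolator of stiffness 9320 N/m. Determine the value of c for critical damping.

1630 N·s/m

c_c = 2√(k·m) = 2√(9320 × 71.5) = 2 × 816.3 = 1633 N·s/m.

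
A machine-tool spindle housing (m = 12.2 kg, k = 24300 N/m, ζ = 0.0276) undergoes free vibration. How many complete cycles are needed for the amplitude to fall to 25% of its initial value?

Logarithmic decrement δ = 2πζ/√(1 − ζ²) = 2π × 0.02760/√(1 − 0.000762) = 0.1735.
x_n/x₀ = e^(−nδ) ≤ 0.25; take ln: n ≥ ln(1/0.25)/δ = 1.386/0.1735 = 7.991.
So 8 complete cycles are required.

8 cycles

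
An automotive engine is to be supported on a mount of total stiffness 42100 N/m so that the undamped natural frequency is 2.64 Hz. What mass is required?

ω_n = 2πf_n = 2π × 2.64 = 16.59 rad/s.
m = k/ω_n² = 42100/16.59² = 42100/275.1 = 153.0 kg.

153 kg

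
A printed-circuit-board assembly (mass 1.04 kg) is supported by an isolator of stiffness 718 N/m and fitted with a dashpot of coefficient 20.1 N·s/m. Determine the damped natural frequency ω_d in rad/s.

24.4 rad/s

ω_n = √(k/m) = √(718.0/1.04) = 26.28 rad/s.
Critical damping c_c = 2√(k·m) = 2√(718.0 × 1.04) = 54.65 N·s/m, so ζ = c/c_c = 20.1/54.65 = 0.3678.
ω_d = ω_n√(1 − ζ²) = 26.28 × √(1 − 0.135) = 24.43 rad/s.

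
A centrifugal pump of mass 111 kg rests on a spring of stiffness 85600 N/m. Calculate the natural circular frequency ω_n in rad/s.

27.8 rad/s

ω_n = √(k/m) = √(85600/111) = √771.2 = 27.77 rad/s.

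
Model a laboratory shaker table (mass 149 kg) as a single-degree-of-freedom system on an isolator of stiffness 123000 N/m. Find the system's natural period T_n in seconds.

ω_n = √(k/m) = √(123000/149) = √825.5 = 28.73 rad/s.
T_n = 2π/ω_n = 6.283/28.73 = 0.2187 s.

0.219 s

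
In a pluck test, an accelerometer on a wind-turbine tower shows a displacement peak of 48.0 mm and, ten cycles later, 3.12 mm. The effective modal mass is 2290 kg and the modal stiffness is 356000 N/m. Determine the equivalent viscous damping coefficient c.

2480 N·s/m

Logarithmic decrement δ = (1/n)·ln(x₀/x_n) = (1/10)·ln(48.0/3.12) = (1/10)·ln(15.38) = 0.2733.
ζ = δ/√(4π² + δ²) = 0.2733/√(39.48 + 0.0747) = 0.2733/6.289 = 0.04346.
c = ζ · 2√(km) = 0.04346 × 2√(356000 × 2290) = 0.04346 × 57100 = 2482 N·s/m.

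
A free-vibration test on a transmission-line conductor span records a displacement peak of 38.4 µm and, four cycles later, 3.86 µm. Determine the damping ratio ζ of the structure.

Logarithmic decrement δ = (1/n)·ln(x₀/x_n) = (1/4)·ln(38.4/3.86) = (1/4)·ln(9.948) = 0.5743.
ζ = δ/√(4π² + δ²) = 0.5743/√(39.48 + 0.330) = 0.5743/6.309 = 0.09103.

0.0910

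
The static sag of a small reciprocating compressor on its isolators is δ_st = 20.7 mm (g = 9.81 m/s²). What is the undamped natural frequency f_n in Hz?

3.46 Hz

ω_n = √(g/δ_st) = √(9.81/0.0207) = √473.9 = 21.77 rad/s.
f_n = ω_n/(2π) = 21.77/6.283 = 3.465 Hz.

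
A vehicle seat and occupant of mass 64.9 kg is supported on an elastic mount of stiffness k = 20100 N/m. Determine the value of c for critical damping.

c_c = 2√(k·m) = 2√(20100 × 64.9) = 2 × 1142 = 2284 N·s/m.

2280 N·s/m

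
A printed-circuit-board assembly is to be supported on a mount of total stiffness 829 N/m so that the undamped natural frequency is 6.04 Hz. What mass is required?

ω_n = 2πf_n = 2π × 6.04 = 37.95 rad/s.
m = k/ω_n² = 829/37.95² = 829/1440 = 0.5756 kg.

0.576 kg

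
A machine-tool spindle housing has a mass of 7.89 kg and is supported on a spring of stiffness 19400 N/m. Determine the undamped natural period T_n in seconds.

0.127 s

ω_n = √(k/m) = √(19400/7.89) = √2459 = 49.59 rad/s.
T_n = 2π/ω_n = 6.283/49.59 = 0.1267 s.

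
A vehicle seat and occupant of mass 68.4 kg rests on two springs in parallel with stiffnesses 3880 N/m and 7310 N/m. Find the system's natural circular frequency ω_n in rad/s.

12.8 rad/s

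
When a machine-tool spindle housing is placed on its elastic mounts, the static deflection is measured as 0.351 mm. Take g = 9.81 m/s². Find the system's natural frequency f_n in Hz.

26.6 Hz

ω_n = √(g/δ_st) = √(9.81/0.000351) = √27950 = 167.2 rad/s.
f_n = ω_n/(2π) = 167.2/6.283 = 26.61 Hz.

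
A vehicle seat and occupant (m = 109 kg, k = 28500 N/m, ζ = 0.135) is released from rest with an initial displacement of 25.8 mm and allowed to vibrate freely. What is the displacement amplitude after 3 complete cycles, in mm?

Logarithmic decrement δ = 2πζ/√(1 − ζ²) = 2π × 0.1350/√(1 − 0.0182) = 0.8561.
After n cycles, x_n/x₀ = e^(−nδ), so x_3 = 25.8 × e^(−3 × 0.8561) = 25.8 × 0.07667 = 1.978 mm.

1.98 mm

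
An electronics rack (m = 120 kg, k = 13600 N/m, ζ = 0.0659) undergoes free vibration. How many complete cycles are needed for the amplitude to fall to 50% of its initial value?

2 cycles

Logarithmic decrement δ = 2πζ/√(1 − ζ²) = 2π × 0.06590/√(1 − 0.00434) = 0.4150.
x_n/x₀ = e^(−nδ) ≤ 0.5; take ln: n ≥ ln(1/0.5)/δ = 0.6931/0.4150 = 1.670.
So 2 complete cycles are required.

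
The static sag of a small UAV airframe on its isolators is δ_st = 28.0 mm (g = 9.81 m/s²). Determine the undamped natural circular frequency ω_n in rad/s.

ω_n = √(g/δ_st) = √(9.81/0.0280) = √350.4 = 18.72 rad/s.

18.7 rad/s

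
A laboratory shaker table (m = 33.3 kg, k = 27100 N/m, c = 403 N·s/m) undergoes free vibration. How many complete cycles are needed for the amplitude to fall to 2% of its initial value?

ζ = c/(2√(km)) = 403/(2√(27100 × 33.3)) = 403/1900 = 0.2121.
Logarithmic decrement δ = 2πζ/√(1 − ζ²) = 2π × 0.2121/√(1 − 0.0450) = 1.364.
x_n/x₀ = e^(−nδ) ≤ 0.02; take ln: n ≥ ln(1/0.02)/δ = 3.912/1.364 = 2.869.
So 3 complete cycles are required.

3 cycles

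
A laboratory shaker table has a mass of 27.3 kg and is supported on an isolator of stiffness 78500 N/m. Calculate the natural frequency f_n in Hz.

8.53 Hz

ω_n = √(k/m) = √(78500/27.3) = √2875 = 53.62 rad/s.
f_n = ω_n/(2π) = 53.62/6.283 = 8.534 Hz.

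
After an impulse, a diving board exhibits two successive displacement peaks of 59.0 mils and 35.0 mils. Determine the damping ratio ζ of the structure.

Logarithmic decrement δ = (1/n)·ln(x₀/x_n) = (1/1)·ln(59.0/35.0) = (1/1)·ln(1.686) = 0.5222.
ζ = δ/√(4π² + δ²) = 0.5222/√(39.48 + 0.273) = 0.5222/6.305 = 0.08282.

0.0828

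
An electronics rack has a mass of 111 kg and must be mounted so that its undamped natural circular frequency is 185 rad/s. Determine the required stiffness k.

k = m·ω_n² = 111 × 185.0² = 111 × 34220 = 3799000 N/m.

3800000 N/m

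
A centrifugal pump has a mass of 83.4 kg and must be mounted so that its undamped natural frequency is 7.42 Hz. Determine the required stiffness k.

ω_n = 2πf_n = 2π × 7.42 = 46.62 rad/s.
k = m·ω_n² = 83.4 × 46.62² = 83.4 × 2174 = 181300 N/m.

181000 N/m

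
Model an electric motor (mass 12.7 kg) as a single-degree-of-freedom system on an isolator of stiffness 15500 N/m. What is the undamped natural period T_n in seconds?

0.180 s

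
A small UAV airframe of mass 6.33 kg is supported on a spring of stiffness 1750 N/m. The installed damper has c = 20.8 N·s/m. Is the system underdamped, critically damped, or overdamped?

c_c = 2√(k·m) = 210.5 N·s/m; ζ = c/c_c = 20.8/210.5 = 0.0988.
Since ζ < 1 the system is underdamped.

underdamped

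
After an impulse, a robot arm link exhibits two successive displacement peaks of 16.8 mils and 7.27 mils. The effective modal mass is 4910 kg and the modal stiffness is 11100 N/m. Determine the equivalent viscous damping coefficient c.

1950 N·s/m

Logarithmic decrement δ = (1/n)·ln(x₀/x_n) = (1/1)·ln(16.8/7.27) = (1/1)·ln(2.311) = 0.8376.
ζ = δ/√(4π² + δ²) = 0.8376/√(39.48 + 0.702) = 0.8376/6.339 = 0.1321.
c = ζ · 2√(km) = 0.1321 × 2√(11100 × 4910) = 0.1321 × 14760 = 1951 N·s/m.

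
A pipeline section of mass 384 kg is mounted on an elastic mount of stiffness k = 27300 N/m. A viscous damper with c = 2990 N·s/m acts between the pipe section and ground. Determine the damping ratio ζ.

0.462

ω_n = √(k/m) = √(27300/384) = 8.432 rad/s.
Critical damping c_c = 2√(k·m) = 2√(27300 × 384) = 6476 N·s/m, so ζ = c/c_c = 2990/6476 = 0.4617.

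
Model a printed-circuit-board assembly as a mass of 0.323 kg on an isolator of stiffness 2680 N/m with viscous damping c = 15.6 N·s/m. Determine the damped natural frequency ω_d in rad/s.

87.8 rad/s

ω_n = √(k/m) = √(2680/0.323) = 91.09 rad/s.
Critical damping c_c = 2√(k·m) = 2√(2680 × 0.323) = 58.84 N·s/m, so ζ = c/c_c = 15.6/58.84 = 0.2651.
ω_d = ω_n√(1 − ζ²) = 91.09 × √(1 − 0.0703) = 87.83 rad/s.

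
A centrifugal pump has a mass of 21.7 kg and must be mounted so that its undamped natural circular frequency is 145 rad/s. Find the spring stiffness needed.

456000 N/m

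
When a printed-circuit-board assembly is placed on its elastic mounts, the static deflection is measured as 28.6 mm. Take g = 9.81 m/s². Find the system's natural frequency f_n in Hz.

2.95 Hz

ω_n = √(g/δ_st) = √(9.81/0.0286) = √343.0 = 18.52 rad/s.
f_n = ω_n/(2π) = 18.52/6.283 = 2.948 Hz.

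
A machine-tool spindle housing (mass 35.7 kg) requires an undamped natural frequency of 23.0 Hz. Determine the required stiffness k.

746000 N/m

ω_n = 2πf_n = 2π × 23.0 = 144.5 rad/s.
k = m·ω_n² = 35.7 × 144.5² = 35.7 × 20880 = 745600 N/m.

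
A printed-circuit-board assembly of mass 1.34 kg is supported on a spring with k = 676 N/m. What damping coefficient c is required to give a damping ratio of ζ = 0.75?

c_c = 2√(k·m) = 2√(676.0 × 1.34) = 60.19 N·s/m.
c = ζ·c_c = 0.75 × 60.19 = 45.15 N·s/m.

45.1 N·s/m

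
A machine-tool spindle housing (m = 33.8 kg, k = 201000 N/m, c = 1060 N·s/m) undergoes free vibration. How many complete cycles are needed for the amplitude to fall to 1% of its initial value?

4 cycles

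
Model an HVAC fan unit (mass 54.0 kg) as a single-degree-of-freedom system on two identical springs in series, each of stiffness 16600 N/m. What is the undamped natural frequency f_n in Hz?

1.97 Hz

Series springs: 1/k_eq = 2/16600, so k_eq = 16600/2 = 8300 N/m.
ω_n = √(k_eq/m) = √(8300/54.0) = √153.7 = 12.40 rad/s.
f_n = ω_n/(2π) = 12.40/6.283 = 1.973 Hz.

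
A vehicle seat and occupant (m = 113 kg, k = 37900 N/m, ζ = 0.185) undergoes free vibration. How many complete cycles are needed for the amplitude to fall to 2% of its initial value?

4 cycles

Logarithmic decrement δ = 2πζ/√(1 − ζ²) = 2π × 0.1850/√(1 − 0.0342) = 1.183.
x_n/x₀ = e^(−nδ) ≤ 0.02; take ln: n ≥ ln(1/0.02)/δ = 3.912/1.183 = 3.307.
So 4 complete cycles are required.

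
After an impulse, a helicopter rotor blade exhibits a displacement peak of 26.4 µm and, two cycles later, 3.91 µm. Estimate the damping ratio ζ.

0.150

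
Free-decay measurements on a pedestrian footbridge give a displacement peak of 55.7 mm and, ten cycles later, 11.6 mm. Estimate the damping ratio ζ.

Logarithmic decrement δ = (1/n)·ln(x₀/x_n) = (1/10)·ln(55.7/11.6) = (1/10)·ln(4.802) = 0.1569.
ζ = δ/√(4π² + δ²) = 0.1569/√(39.48 + 0.0246) = 0.1569/6.285 = 0.02496.

0.0250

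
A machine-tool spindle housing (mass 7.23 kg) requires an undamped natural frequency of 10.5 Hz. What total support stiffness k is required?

31500 N/m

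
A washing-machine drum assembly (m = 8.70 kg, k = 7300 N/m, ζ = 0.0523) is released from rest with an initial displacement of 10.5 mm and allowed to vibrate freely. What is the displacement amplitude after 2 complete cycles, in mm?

Logarithmic decrement δ = 2πζ/√(1 − ζ²) = 2π × 0.05230/√(1 − 0.00274) = 0.3291.
After n cycles, x_n/x₀ = e^(−nδ), so x_2 = 10.5 × e^(−2 × 0.3291) = 10.5 × 0.5178 = 5.437 mm.

5.44 mm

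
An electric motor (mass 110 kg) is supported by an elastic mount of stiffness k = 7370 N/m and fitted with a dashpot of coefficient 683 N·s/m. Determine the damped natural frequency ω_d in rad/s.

ω_n = √(k/m) = √(7370/110) = 8.185 rad/s.
Critical damping c_c = 2√(k·m) = 2√(7370 × 110) = 1801 N·s/m, so ζ = c/c_c = 683/1801 = 0.3793.
ω_d = ω_n√(1 − ζ²) = 8.185 × √(1 − 0.144) = 7.574 rad/s.

7.57 rad/s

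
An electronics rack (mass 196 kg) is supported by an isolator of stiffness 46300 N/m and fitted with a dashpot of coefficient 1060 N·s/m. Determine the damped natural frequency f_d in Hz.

2.41 Hz

ω_n = √(k/m) = √(46300/196) = 15.37 rad/s.
Critical damping c_c = 2√(k·m) = 2√(46300 × 196) = 6025 N·s/m, so ζ = c/c_c = 1060/6025 = 0.1759.
ω_d = ω_n√(1 − ζ²) = 15.37 × √(1 − 0.0310) = 15.13 rad/s.
f_d = ω_d/(2π) = 2.408 Hz.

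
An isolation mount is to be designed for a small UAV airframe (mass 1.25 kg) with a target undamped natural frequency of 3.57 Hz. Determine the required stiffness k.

629 N/m

ω_n = 2πf_n = 2π × 3.57 = 22.43 rad/s.
k = m·ω_n² = 1.25 × 22.43² = 1.25 × 503.1 = 628.9 N/m.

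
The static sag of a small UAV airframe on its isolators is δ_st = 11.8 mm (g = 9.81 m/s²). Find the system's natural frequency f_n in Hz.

ω_n = √(g/δ_st) = √(9.81/0.0118) = √831.4 = 28.83 rad/s.
f_n = ω_n/(2π) = 28.83/6.283 = 4.589 Hz.

4.59 Hz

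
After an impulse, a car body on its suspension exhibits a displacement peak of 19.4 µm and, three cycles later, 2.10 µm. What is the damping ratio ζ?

0.117

Logarithmic decrement δ = (1/n)·ln(x₀/x_n) = (1/3)·ln(19.4/2.10) = (1/3)·ln(9.238) = 0.7411.
ζ = δ/√(4π² + δ²) = 0.7411/√(39.48 + 0.549) = 0.7411/6.327 = 0.1171.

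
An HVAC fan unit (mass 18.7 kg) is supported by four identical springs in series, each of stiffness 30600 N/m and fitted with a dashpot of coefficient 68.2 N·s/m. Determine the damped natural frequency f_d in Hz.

Series springs: 1/k_eq = 4/30600, so k_eq = 30600/4 = 7650 N/m.
ω_n = √(k_eq/m) = √(7650/18.7) = 20.23 rad/s.
Critical damping c_c = 2√(k_eq·m) = 2√(7650 × 18.7) = 756.5 N·s/m, so ζ = c/c_c = 68.2/756.5 = 0.09016.
ω_d = ω_n√(1 − ζ²) = 20.23 × √(1 − 0.00813) = 20.14 rad/s.
f_d = ω_d/(2π) = 3.206 Hz.

3.21 Hz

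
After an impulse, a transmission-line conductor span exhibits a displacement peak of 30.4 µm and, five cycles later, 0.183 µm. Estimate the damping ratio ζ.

0.161

Logarithmic decrement δ = (1/n)·ln(x₀/x_n) = (1/5)·ln(30.4/0.183) = (1/5)·ln(166.1) = 1.023.
ζ = δ/√(4π² + δ²) = 1.023/√(39.48 + 1.05) = 1.023/6.366 = 0.1606.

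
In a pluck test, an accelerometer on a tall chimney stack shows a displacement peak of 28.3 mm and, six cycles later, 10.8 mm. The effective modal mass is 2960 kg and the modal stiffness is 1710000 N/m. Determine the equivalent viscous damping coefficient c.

Logarithmic decrement δ = (1/n)·ln(x₀/x_n) = (1/6)·ln(28.3/10.8) = (1/6)·ln(2.620) = 0.1606.
ζ = δ/√(4π² + δ²) = 0.1606/√(39.48 + 0.0258) = 0.1606/6.285 = 0.02554.
c = ζ · 2√(km) = 0.02554 × 2√(1710000 × 2960) = 0.02554 × 142300 = 3635 N·s/m.

3630 N·s/m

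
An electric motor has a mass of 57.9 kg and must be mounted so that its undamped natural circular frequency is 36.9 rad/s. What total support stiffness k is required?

k = m·ω_n² = 57.9 × 36.90² = 57.9 × 1362 = 78840 N/m.

78800 N/m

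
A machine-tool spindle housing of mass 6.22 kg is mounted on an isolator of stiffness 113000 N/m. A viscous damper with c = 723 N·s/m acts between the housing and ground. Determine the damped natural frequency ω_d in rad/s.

ω_n = √(k/m) = √(113000/6.22) = 134.8 rad/s.
Critical damping c_c = 2√(k·m) = 2√(113000 × 6.22) = 1677 N·s/m, so ζ = c/c_c = 723/1677 = 0.4312.
ω_d = ω_n√(1 − ζ²) = 134.8 × √(1 − 0.186) = 121.6 rad/s.

122 rad/s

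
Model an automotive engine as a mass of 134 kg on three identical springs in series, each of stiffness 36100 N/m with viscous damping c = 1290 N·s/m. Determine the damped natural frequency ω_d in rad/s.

Series springs: 1/k_eq = 3/36100, so k_eq = 36100/3 = 12030 N/m.
ω_n = √(k_eq/m) = √(12030/134) = 9.476 rad/s.
Critical damping c_c = 2√(k_eq·m) = 2√(12030 × 134) = 2540 N·s/m, so ζ = c/c_c = 1290/2540 = 0.5079.
ω_d = ω_n√(1 − ζ²) = 9.476 × √(1 − 0.258) = 8.163 rad/s.

8.16 rad/s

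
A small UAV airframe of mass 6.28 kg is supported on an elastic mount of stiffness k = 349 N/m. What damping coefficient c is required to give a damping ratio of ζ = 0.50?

46.8 N·s/m

c_c = 2√(k·m) = 2√(349.0 × 6.28) = 93.63 N·s/m.
c = ζ·c_c = 0.50 × 93.63 = 46.82 N·s/m.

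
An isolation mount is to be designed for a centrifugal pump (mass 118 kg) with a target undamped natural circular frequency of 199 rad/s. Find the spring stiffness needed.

k = m·ω_n² = 118 × 199.0² = 118 × 39600 = 4673000 N/m.

4670000 N/m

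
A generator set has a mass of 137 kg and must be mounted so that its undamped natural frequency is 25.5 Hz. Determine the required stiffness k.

ω_n = 2πf_n = 2π × 25.5 = 160.2 rad/s.
k = m·ω_n² = 137 × 160.2² = 137 × 25670 = 3517000 N/m.

3520000 N/m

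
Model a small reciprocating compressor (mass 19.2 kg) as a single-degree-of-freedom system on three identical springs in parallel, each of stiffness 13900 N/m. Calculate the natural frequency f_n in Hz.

7.42 Hz

Parallel springs add: k_eq = 3 × 13900 = 41700 N/m.
ω_n = √(k_eq/m) = √(41700/19.2) = √2172 = 46.60 rad/s.
f_n = ω_n/(2π) = 46.60/6.283 = 7.417 Hz.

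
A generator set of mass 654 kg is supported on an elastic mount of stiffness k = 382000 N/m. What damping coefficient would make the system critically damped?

c_c = 2√(k·m) = 2√(382000 × 654) = 2 × 15810 = 31610 N·s/m.

31600 N·s/m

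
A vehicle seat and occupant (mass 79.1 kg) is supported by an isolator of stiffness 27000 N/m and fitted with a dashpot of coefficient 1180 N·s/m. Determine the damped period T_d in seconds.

ω_n = √(k/m) = √(27000/79.1) = 18.48 rad/s.
Critical damping c_c = 2√(k·m) = 2√(27000 × 79.1) = 2923 N·s/m, so ζ = c/c_c = 1180/2923 = 0.4037.
ω_d = ω_n√(1 − ζ²) = 18.48 × √(1 − 0.163) = 16.90 rad/s.
T_d = 2π/ω_d = 0.3717 s.

0.372 s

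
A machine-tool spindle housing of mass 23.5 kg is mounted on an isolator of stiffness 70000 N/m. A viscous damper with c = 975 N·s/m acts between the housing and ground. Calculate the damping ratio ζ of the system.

0.380

ω_n = √(k/m) = √(70000/23.5) = 54.58 rad/s.
Critical damping c_c = 2√(k·m) = 2√(70000 × 23.5) = 2565 N·s/m, so ζ = c/c_c = 975/2565 = 0.3801.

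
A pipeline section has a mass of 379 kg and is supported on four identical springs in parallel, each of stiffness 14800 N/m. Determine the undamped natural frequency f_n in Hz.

1.99 Hz

Parallel springs add: k_eq = 4 × 14800 = 59200 N/m.
ω_n = √(k_eq/m) = √(59200/379) = √156.2 = 12.50 rad/s.
f_n = ω_n/(2π) = 12.50/6.283 = 1.989 Hz.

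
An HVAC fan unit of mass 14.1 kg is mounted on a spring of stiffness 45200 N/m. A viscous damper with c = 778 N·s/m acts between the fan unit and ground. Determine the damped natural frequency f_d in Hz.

7.87 Hz

ω_n = √(k/m) = √(45200/14.1) = 56.62 rad/s.
Critical damping c_c = 2√(k·m) = 2√(45200 × 14.1) = 1597 N·s/m, so ζ = c/c_c = 778/1597 = 0.4873.
ω_d = ω_n√(1 − ζ²) = 56.62 × √(1 − 0.237) = 49.44 rad/s.
f_d = ω_d/(2π) = 7.869 Hz.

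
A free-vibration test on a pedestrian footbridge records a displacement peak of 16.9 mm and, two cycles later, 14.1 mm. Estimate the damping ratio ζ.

0.0144

Logarithmic decrement δ = (1/n)·ln(x₀/x_n) = (1/2)·ln(16.9/14.1) = (1/2)·ln(1.199) = 0.09057.
ζ = δ/√(4π² + δ²) = 0.09057/√(39.48 + 0.00820) = 0.09057/6.284 = 0.01441.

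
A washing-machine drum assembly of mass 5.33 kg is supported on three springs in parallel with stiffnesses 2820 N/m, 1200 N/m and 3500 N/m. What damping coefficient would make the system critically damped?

Parallel springs add: k_eq = 2820 + 1200 + 3500 = 7520 N/m.
c_c = 2√(k_eq·m) = 2√(7520 × 5.33) = 2 × 200.2 = 400.4 N·s/m.

400 N·s/m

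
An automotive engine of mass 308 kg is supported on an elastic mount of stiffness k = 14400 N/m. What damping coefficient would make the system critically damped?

4210 N·s/m

c_c = 2√(k·m) = 2√(14400 × 308) = 2 × 2106 = 4212 N·s/m.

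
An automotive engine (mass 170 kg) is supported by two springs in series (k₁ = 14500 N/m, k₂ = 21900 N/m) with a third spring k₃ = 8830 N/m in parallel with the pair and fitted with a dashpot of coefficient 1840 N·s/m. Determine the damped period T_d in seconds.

Series pair: k_s = k₁k₂/(k₁+k₂) = (14500)(21900)/(14500 + 21900) = 8724 N/m. In parallel with k₃: k_eq = 8724 + 8830 = 17550 N/m.
ω_n = √(k_eq/m) = √(17550/170) = 10.16 rad/s.
Critical damping c_c = 2√(k_eq·m) = 2√(17550 × 170) = 3455 N·s/m, so ζ = c/c_c = 1840/3455 = 0.5326.
ω_d = ω_n√(1 − ζ²) = 10.16 × √(1 − 0.284) = 8.601 rad/s.
T_d = 2π/ω_d = 0.7305 s.

0.731 s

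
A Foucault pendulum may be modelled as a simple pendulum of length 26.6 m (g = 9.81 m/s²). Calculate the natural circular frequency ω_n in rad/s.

0.607 rad/s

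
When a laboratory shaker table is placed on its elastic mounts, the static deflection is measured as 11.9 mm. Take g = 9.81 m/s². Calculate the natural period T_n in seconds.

0.219 s

ω_n = √(g/δ_st) = √(9.81/0.0119) = √824.4 = 28.71 rad/s.
T_n = 2π/ω_n = 6.283/28.71 = 0.2188 s.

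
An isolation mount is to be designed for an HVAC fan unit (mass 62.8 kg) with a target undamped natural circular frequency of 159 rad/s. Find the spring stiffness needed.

1590000 N/m

k = m·ω_n² = 62.8 × 159.0² = 62.8 × 25280 = 1588000 N/m.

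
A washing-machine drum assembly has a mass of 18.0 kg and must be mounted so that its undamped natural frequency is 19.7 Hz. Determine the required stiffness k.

ω_n = 2πf_n = 2π × 19.7 = 123.8 rad/s.
k = m·ω_n² = 18.0 × 123.8² = 18.0 × 15320 = 275800 N/m.

276000 N/m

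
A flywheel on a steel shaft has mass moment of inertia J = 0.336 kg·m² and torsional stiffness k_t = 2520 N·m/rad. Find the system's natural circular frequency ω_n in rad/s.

86.6 rad/s

ω_n = √(k_t/J) = √(2520/0.336) = √7500 = 86.60 rad/s.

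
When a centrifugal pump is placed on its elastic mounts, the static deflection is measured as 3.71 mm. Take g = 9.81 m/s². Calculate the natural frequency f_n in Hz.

ω_n = √(g/δ_st) = √(9.81/0.00371) = √2644 = 51.42 rad/s.
f_n = ω_n/(2π) = 51.42/6.283 = 8.184 Hz.

8.18 Hz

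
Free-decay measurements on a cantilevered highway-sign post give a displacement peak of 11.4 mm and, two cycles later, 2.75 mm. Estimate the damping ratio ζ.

0.112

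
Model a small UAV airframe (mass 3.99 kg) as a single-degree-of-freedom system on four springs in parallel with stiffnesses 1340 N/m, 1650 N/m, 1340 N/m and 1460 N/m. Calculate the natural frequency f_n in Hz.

Parallel springs add: k_eq = 1340 + 1650 + 1340 + 1460 = 5790 N/m.
ω_n = √(k_eq/m) = √(5790/3.99) = √1451 = 38.09 rad/s.
f_n = ω_n/(2π) = 38.09/6.283 = 6.063 Hz.

6.06 Hz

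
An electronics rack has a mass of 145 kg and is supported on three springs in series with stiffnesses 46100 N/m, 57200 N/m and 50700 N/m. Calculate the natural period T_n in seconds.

0.581 s

Series springs: 1/k_eq = 1/46100 + 1/57200 + 1/50700 = 5.890×10^-5, so k_eq = 16980 N/m.
ω_n = √(k_eq/m) = √(16980/145) = √117.1 = 10.82 rad/s.
T_n = 2π/ω_n = 6.283/10.82 = 0.5807 s.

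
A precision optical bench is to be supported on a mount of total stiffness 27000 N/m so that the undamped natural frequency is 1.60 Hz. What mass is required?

267 kg

ω_n = 2πf_n = 2π × 1.60 = 10.05 rad/s.
m = k/ω_n² = 27000/10.05² = 27000/101.1 = 267.2 kg.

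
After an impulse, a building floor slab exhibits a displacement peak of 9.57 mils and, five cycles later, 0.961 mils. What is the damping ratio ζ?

0.0730

Logarithmic decrement δ = (1/n)·ln(x₀/x_n) = (1/5)·ln(9.57/0.961) = (1/5)·ln(9.958) = 0.4597.
ζ = δ/√(4π² + δ²) = 0.4597/√(39.48 + 0.211) = 0.4597/6.300 = 0.07297.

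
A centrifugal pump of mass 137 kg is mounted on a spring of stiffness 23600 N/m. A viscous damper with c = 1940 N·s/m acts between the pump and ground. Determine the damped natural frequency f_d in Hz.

1.76 Hz

ω_n = √(k/m) = √(23600/137) = 13.12 rad/s.
Critical damping c_c = 2√(k·m) = 2√(23600 × 137) = 3596 N·s/m, so ζ = c/c_c = 1940/3596 = 0.5395.
ω_d = ω_n√(1 − ζ²) = 13.12 × √(1 − 0.291) = 11.05 rad/s.
f_d = ω_d/(2π) = 1.759 Hz.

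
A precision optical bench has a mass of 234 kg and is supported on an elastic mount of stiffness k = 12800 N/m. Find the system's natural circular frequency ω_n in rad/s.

ω_n = √(k/m) = √(12800/234) = √54.70 = 7.396 rad/s.

7.40 rad/s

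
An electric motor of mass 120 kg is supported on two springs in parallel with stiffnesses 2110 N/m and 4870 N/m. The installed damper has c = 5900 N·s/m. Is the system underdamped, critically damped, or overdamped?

Parallel springs add: k_eq = 2110 + 4870 = 6980 N/m.
c_c = 2√(k_eq·m) = 1830 N·s/m; ζ = c/c_c = 5900/1830 = 3.22.
Since ζ > 1 the system is overdamped.

overdamped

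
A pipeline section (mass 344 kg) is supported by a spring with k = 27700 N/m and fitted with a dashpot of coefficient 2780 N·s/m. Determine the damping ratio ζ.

0.450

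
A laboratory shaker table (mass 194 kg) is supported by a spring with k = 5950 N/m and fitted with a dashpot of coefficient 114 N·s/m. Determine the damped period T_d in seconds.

ω_n = √(k/m) = √(5950/194) = 5.538 rad/s.
Critical damping c_c = 2√(k·m) = 2√(5950 × 194) = 2149 N·s/m, so ζ = c/c_c = 114/2149 = 0.05305.
ω_d = ω_n√(1 − ζ²) = 5.538 × √(1 − 0.00281) = 5.530 rad/s.
T_d = 2π/ω_d = 1.136 s.

1.14 s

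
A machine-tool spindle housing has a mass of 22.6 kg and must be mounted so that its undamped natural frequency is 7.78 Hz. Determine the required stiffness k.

54000 N/m

ω_n = 2πf_n = 2π × 7.78 = 48.88 rad/s.
k = m·ω_n² = 22.6 × 48.88² = 22.6 × 2390 = 54000 N/m.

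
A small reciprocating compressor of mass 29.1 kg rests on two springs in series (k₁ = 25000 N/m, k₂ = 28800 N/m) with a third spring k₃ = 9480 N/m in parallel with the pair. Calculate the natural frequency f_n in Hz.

Series pair: k_s = k₁k₂/(k₁+k₂) = (25000)(28800)/(25000 + 28800) = 13380 N/m. In parallel with k₃: k_eq = 13380 + 9480 = 22860 N/m.
ω_n = √(k_eq/m) = √(22860/29.1) = √785.7 = 28.03 rad/s.
f_n = ω_n/(2π) = 28.03/6.283 = 4.461 Hz.

4.46 Hz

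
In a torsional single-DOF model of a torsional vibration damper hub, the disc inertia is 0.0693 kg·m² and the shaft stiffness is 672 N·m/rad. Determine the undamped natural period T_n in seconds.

ω_n = √(k_t/J) = √(672/0.0693) = √9697 = 98.47 rad/s.
T_n = 2π/ω_n = 6.283/98.47 = 0.06381 s.

0.0638 s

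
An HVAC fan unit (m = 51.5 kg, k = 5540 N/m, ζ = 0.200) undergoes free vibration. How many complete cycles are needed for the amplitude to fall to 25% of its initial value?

2 cycles

Logarithmic decrement δ = 2πζ/√(1 − ζ²) = 2π × 0.2000/√(1 − 0.0400) = 1.283.
x_n/x₀ = e^(−nδ) ≤ 0.25; take ln: n ≥ ln(1/0.25)/δ = 1.386/1.283 = 1.081.
So 2 complete cycles are required.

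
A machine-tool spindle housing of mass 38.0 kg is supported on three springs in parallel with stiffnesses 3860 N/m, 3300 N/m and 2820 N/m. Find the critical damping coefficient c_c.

Parallel springs add: k_eq = 3860 + 3300 + 2820 = 9980 N/m.
c_c = 2√(k_eq·m) = 2√(9980 × 38.0) = 2 × 615.8 = 1232 N·s/m.

1230 N·s/m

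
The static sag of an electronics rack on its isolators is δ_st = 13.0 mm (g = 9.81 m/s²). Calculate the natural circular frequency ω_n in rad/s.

ω_n = √(g/δ_st) = √(9.81/0.0130) = √754.6 = 27.47 rad/s.

27.5 rad/s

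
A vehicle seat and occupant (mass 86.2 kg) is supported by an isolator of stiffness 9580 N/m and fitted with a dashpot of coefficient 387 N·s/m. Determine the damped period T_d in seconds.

0.610 s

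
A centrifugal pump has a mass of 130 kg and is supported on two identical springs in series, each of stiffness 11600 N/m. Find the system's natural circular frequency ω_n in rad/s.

Series springs: 1/k_eq = 2/11600, so k_eq = 11600/2 = 5800 N/m.
ω_n = √(k_eq/m) = √(5800/130) = √44.62 = 6.679 rad/s.

6.68 rad/s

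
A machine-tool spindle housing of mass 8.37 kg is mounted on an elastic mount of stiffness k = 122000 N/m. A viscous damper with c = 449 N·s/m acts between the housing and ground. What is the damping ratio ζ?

0.222

ω_n = √(k/m) = √(122000/8.37) = 120.7 rad/s.
Critical damping c_c = 2√(k·m) = 2√(122000 × 8.37) = 2021 N·s/m, so ζ = c/c_c = 449/2021 = 0.2222.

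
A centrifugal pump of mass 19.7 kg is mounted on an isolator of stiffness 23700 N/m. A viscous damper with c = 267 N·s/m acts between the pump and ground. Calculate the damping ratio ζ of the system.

ω_n = √(k/m) = √(23700/19.7) = 34.68 rad/s.
Critical damping c_c = 2√(k·m) = 2√(23700 × 19.7) = 1367 N·s/m, so ζ = c/c_c = 267/1367 = 0.1954.

0.195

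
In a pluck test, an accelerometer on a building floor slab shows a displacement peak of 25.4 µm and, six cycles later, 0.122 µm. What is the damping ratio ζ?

0.140

Logarithmic decrement δ = (1/n)·ln(x₀/x_n) = (1/6)·ln(25.4/0.122) = (1/6)·ln(208.2) = 0.8897.
ζ = δ/√(4π² + δ²) = 0.8897/√(39.48 + 0.792) = 0.8897/6.346 = 0.1402.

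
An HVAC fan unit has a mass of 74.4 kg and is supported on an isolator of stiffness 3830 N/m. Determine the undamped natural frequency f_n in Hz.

ω_n = √(k/m) = √(3830/74.4) = √51.48 = 7.175 rad/s.
f_n = ω_n/(2π) = 7.175/6.283 = 1.142 Hz.

1.14 Hz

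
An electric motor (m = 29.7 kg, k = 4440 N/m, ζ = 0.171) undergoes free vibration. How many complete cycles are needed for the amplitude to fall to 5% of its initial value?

3 cycles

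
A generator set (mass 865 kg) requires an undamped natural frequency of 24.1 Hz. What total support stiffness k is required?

19800000 N/m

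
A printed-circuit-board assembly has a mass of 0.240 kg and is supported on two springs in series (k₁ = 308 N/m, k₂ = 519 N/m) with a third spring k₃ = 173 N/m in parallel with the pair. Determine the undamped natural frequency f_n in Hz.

6.22 Hz

Series pair: k_s = k₁k₂/(k₁+k₂) = (308)(519)/(308 + 519) = 193.3 N/m. In parallel with k₃: k_eq = 193.3 + 173 = 366.3 N/m.
ω_n = √(k_eq/m) = √(366.3/0.240) = √1526 = 39.07 rad/s.
f_n = ω_n/(2π) = 39.07/6.283 = 6.218 Hz.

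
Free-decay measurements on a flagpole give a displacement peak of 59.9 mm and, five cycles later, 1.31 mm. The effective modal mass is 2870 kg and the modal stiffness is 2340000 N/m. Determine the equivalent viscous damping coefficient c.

Logarithmic decrement δ = (1/n)·ln(x₀/x_n) = (1/5)·ln(59.9/1.31) = (1/5)·ln(45.73) = 0.7645.
ζ = δ/√(4π² + δ²) = 0.7645/√(39.48 + 0.585) = 0.7645/6.330 = 0.1208.
c = ζ · 2√(km) = 0.1208 × 2√(2340000 × 2870) = 0.1208 × 163900 = 19800 N·s/m.

19800 N·s/m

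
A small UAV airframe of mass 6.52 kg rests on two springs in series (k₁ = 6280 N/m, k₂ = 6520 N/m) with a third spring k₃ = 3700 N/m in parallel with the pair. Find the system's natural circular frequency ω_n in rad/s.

Series pair: k_s = k₁k₂/(k₁+k₂) = (6280)(6520)/(6280 + 6520) = 3199 N/m. In parallel with k₃: k_eq = 3199 + 3700 = 6899 N/m.
ω_n = √(k_eq/m) = √(6899/6.52) = √1058 = 32.53 rad/s.

32.5 rad/s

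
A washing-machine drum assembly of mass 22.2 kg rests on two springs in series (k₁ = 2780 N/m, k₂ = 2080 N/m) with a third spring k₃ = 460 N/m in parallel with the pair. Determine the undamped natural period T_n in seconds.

0.729 s

Series pair: k_s = k₁k₂/(k₁+k₂) = (2780)(2080)/(2780 + 2080) = 1190 N/m. In parallel with k₃: k_eq = 1190 + 460 = 1650 N/m.
ω_n = √(k_eq/m) = √(1650/22.2) = √74.32 = 8.621 rad/s.
T_n = 2π/ω_n = 6.283/8.621 = 0.7289 s.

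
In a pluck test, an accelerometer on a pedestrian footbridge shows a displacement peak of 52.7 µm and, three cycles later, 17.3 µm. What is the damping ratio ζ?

Logarithmic decrement δ = (1/n)·ln(x₀/x_n) = (1/3)·ln(52.7/17.3) = (1/3)·ln(3.046) = 0.3713.
ζ = δ/√(4π² + δ²) = 0.3713/√(39.48 + 0.138) = 0.3713/6.294 = 0.05899.

0.0590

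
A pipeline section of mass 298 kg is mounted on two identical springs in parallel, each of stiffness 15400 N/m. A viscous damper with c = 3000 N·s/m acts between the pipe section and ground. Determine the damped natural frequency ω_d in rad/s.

Parallel springs add: k_eq = 2 × 15400 = 30800 N/m.
ω_n = √(k_eq/m) = √(30800/298) = 10.17 rad/s.
Critical damping c_c = 2√(k_eq·m) = 2√(30800 × 298) = 6059 N·s/m, so ζ = c/c_c = 3000/6059 = 0.4951.
ω_d = ω_n√(1 − ζ²) = 10.17 × √(1 − 0.245) = 8.833 rad/s.

8.83 rad/s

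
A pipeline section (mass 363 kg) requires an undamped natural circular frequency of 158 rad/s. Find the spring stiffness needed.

k = m·ω_n² = 363 × 158.0² = 363 × 24960 = 9062000 N/m.

9060000 N/m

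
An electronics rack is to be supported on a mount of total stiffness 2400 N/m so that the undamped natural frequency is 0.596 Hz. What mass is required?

ω_n = 2πf_n = 2π × 0.596 = 3.745 rad/s.
m = k/ω_n² = 2400/3.745² = 2400/14.02 = 171.1 kg.

171 kg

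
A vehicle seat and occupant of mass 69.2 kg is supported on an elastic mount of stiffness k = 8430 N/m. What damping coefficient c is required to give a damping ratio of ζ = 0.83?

1270 N·s/m

c_c = 2√(k·m) = 2√(8430 × 69.2) = 1528 N·s/m.
c = ζ·c_c = 0.83 × 1528 = 1268 N·s/m.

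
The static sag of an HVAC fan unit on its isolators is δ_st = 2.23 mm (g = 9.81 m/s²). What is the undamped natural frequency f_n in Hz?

ω_n = √(g/δ_st) = √(9.81/0.00223) = √4399 = 66.33 rad/s.
f_n = ω_n/(2π) = 66.33/6.283 = 10.56 Hz.

10.6 Hz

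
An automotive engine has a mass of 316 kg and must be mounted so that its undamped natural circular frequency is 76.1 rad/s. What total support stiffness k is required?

1830000 N/m

k = m·ω_n² = 316 × 76.10² = 316 × 5791 = 1830000 N/m.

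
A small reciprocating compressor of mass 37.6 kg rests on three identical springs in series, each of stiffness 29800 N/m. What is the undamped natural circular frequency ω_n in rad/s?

Series springs: 1/k_eq = 3/29800, so k_eq = 29800/3 = 9933 N/m.
ω_n = √(k_eq/m) = √(9933/37.6) = √264.2 = 16.25 rad/s.

16.3 rad/s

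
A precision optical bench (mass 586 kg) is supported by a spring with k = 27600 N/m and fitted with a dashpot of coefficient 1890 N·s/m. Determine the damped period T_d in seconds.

ω_n = √(k/m) = √(27600/586) = 6.863 rad/s.
Critical damping c_c = 2√(k·m) = 2√(27600 × 586) = 8043 N·s/m, so ζ = c/c_c = 1890/8043 = 0.2350.
ω_d = ω_n√(1 − ζ²) = 6.863 × √(1 − 0.0552) = 6.671 rad/s.
T_d = 2π/ω_d = 0.9419 s.

0.942 s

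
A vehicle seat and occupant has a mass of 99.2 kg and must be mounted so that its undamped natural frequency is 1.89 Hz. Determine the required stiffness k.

ω_n = 2πf_n = 2π × 1.89 = 11.88 rad/s.
k = m·ω_n² = 99.2 × 11.88² = 99.2 × 141.0 = 13990 N/m.

14000 N/m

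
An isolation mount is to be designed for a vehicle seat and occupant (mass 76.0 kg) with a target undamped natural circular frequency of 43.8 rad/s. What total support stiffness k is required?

146000 N/m

k = m·ω_n² = 76.0 × 43.80² = 76.0 × 1918 = 145800 N/m.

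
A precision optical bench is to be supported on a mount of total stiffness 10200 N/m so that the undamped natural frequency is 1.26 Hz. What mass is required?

ω_n = 2πf_n = 2π × 1.26 = 7.917 rad/s.
m = k/ω_n² = 10200/7.917² = 10200/62.68 = 162.7 kg.

163 kg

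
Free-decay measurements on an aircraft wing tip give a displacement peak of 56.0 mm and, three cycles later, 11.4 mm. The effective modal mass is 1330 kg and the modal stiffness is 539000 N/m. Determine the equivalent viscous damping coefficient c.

Logarithmic decrement δ = (1/n)·ln(x₀/x_n) = (1/3)·ln(56.0/11.4) = (1/3)·ln(4.912) = 0.5306.
ζ = δ/√(4π² + δ²) = 0.5306/√(39.48 + 0.282) = 0.5306/6.306 = 0.08414.
c = ζ · 2√(km) = 0.08414 × 2√(539000 × 1330) = 0.08414 × 53550 = 4506 N·s/m.

4510 N·s/m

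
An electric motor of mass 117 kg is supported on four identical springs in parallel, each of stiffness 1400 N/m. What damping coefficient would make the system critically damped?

1620 N·s/m

Parallel springs add: k_eq = 4 × 1400 = 5600 N/m.
c_c = 2√(k_eq·m) = 2√(5600 × 117) = 2 × 809.4 = 1619 N·s/m.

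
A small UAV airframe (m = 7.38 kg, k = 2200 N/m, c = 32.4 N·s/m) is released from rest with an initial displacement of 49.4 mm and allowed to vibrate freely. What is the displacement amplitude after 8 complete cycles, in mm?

0.0786 mm

ζ = c/(2√(km)) = 32.4/(2√(2200 × 7.38)) = 32.4/254.8 = 0.1271.
Logarithmic decrement δ = 2πζ/√(1 − ζ²) = 2π × 0.1271/√(1 − 0.0162) = 0.8054.
After n cycles, x_n/x₀ = e^(−nδ), so x_8 = 49.4 × e^(−8 × 0.8054) = 49.4 × 0.001592 = 0.07863 mm.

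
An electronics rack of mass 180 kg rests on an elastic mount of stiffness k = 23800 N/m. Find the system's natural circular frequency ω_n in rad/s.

11.5 rad/s

ω_n = √(k/m) = √(23800/180) = √132.2 = 11.50 rad/s.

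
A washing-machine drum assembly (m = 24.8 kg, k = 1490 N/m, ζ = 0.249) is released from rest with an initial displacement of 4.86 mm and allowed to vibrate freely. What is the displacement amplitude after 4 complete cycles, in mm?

0.00759 mm

Logarithmic decrement δ = 2πζ/√(1 − ζ²) = 2π × 0.2490/√(1 − 0.0620) = 1.615.
After n cycles, x_n/x₀ = e^(−nδ), so x_4 = 4.86 × e^(−4 × 1.615) = 4.86 × 0.001562 = 0.007593 mm.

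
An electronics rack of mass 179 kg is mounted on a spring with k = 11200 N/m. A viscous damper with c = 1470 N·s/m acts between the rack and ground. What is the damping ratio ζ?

0.519

ω_n = √(k/m) = √(11200/179) = 7.910 rad/s.
Critical damping c_c = 2√(k·m) = 2√(11200 × 179) = 2832 N·s/m, so ζ = c/c_c = 1470/2832 = 0.5191.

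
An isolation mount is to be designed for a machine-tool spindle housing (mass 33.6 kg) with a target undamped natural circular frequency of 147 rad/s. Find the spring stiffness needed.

726000 N/m

k = m·ω_n² = 33.6 × 147.0² = 33.6 × 21610 = 726100 N/m.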